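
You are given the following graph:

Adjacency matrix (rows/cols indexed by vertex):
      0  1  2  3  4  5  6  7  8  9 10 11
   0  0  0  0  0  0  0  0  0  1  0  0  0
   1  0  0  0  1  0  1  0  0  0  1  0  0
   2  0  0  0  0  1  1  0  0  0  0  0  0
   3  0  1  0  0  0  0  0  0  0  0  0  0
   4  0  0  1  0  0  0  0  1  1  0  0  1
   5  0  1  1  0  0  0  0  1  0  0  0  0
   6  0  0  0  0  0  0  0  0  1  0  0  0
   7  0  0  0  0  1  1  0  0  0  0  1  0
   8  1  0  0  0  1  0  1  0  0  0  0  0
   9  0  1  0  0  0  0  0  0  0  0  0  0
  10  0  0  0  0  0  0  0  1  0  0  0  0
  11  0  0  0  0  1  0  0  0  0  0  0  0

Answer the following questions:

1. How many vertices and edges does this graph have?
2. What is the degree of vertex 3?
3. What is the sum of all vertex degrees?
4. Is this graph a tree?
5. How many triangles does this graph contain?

Count: 12 vertices, 12 edges.
Vertex 3 has neighbors [1], degree = 1.
Handshaking lemma: 2 * 12 = 24.
A tree on 12 vertices has 11 edges. This graph has 12 edges (1 extra). Not a tree.
Number of triangles = 0.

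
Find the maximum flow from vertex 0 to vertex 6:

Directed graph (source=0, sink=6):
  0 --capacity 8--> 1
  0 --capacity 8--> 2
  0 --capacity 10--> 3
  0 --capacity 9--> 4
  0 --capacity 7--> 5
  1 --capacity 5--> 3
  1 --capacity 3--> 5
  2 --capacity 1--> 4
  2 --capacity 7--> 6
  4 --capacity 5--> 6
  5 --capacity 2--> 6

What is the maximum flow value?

Computing max flow:
  Flow on (0->1): 2/8
  Flow on (0->2): 7/8
  Flow on (0->4): 5/9
  Flow on (1->5): 2/3
  Flow on (2->6): 7/7
  Flow on (4->6): 5/5
  Flow on (5->6): 2/2
Maximum flow = 14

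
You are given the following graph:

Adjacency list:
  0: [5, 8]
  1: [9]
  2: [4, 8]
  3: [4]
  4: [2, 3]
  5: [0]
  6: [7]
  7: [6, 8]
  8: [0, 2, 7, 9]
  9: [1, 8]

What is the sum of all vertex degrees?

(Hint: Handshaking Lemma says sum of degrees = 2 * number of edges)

Count edges: 9 edges.
By Handshaking Lemma: sum of degrees = 2 * 9 = 18.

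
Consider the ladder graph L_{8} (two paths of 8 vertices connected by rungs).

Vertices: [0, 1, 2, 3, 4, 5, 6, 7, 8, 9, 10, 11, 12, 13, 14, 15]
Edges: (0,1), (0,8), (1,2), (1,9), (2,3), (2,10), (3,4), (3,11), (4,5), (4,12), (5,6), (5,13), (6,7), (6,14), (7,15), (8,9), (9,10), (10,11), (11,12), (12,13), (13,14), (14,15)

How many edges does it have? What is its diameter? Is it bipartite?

Ladder graph L_{8}: 8 rungs + 2 * (8-1) path edges = 8 + 14 = 22 edges.
Diameter = 8.
Ladder graphs are bipartite (alternating coloring along each path).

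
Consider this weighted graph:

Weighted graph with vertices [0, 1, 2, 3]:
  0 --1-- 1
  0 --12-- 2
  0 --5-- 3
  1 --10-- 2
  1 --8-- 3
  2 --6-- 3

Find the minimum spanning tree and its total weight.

Applying Kruskal's algorithm (sort edges by weight, add if no cycle):
  Add (0,1) w=1
  Add (0,3) w=5
  Add (2,3) w=6
  Skip (1,3) w=8 (creates cycle)
  Skip (1,2) w=10 (creates cycle)
  Skip (0,2) w=12 (creates cycle)
MST weight = 12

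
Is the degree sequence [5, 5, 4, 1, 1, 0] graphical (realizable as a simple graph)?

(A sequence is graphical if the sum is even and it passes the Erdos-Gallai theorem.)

Sum of degrees = 16. Sum is even but fails Erdos-Gallai. The sequence is NOT graphical.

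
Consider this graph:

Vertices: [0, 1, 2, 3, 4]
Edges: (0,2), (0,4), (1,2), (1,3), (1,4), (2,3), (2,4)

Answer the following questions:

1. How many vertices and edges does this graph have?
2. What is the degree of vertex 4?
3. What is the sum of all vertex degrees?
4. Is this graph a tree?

Count: 5 vertices, 7 edges.
Vertex 4 has neighbors [0, 1, 2], degree = 3.
Handshaking lemma: 2 * 7 = 14.
A tree on 5 vertices has 4 edges. This graph has 7 edges (3 extra). Not a tree.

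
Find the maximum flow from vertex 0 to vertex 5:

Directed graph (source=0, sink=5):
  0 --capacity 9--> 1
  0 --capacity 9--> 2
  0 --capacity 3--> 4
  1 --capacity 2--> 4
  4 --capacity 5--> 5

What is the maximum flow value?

Computing max flow:
  Flow on (0->1): 2/9
  Flow on (0->4): 3/3
  Flow on (1->4): 2/2
  Flow on (4->5): 5/5
Maximum flow = 5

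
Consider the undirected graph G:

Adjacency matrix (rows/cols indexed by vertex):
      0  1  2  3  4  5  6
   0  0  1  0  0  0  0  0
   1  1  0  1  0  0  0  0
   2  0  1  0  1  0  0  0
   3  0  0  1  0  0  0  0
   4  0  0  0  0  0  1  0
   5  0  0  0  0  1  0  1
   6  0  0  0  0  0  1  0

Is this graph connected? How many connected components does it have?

Checking connectivity: the graph has 2 connected component(s).
Components: [[0, 1, 2, 3], [4, 5, 6]]. The graph is NOT connected.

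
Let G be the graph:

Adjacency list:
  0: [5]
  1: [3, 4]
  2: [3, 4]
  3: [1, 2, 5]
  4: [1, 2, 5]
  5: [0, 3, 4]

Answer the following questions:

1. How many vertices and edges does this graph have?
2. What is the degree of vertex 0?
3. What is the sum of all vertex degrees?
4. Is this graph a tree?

Count: 6 vertices, 7 edges.
Vertex 0 has neighbors [5], degree = 1.
Handshaking lemma: 2 * 7 = 14.
A tree on 6 vertices has 5 edges. This graph has 7 edges (2 extra). Not a tree.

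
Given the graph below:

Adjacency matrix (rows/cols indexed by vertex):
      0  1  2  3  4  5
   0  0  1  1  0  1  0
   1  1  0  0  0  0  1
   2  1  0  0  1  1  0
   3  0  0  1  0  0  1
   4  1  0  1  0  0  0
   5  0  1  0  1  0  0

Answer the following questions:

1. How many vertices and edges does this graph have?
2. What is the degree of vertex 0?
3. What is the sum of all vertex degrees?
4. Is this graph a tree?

Count: 6 vertices, 7 edges.
Vertex 0 has neighbors [1, 2, 4], degree = 3.
Handshaking lemma: 2 * 7 = 14.
A tree on 6 vertices has 5 edges. This graph has 7 edges (2 extra). Not a tree.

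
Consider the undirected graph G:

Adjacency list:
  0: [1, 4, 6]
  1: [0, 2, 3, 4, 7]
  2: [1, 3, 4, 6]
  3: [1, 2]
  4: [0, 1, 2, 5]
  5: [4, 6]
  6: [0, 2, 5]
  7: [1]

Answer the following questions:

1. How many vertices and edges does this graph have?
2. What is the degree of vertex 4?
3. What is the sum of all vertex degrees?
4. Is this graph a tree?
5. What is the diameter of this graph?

Count: 8 vertices, 12 edges.
Vertex 4 has neighbors [0, 1, 2, 5], degree = 4.
Handshaking lemma: 2 * 12 = 24.
A tree on 8 vertices has 7 edges. This graph has 12 edges (5 extra). Not a tree.
Diameter (longest shortest path) = 3.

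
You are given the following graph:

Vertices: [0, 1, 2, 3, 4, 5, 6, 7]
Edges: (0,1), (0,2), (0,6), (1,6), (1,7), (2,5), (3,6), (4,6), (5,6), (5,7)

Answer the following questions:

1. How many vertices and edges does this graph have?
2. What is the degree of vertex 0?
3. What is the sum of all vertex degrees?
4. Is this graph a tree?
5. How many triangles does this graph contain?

Count: 8 vertices, 10 edges.
Vertex 0 has neighbors [1, 2, 6], degree = 3.
Handshaking lemma: 2 * 10 = 20.
A tree on 8 vertices has 7 edges. This graph has 10 edges (3 extra). Not a tree.
Number of triangles = 1.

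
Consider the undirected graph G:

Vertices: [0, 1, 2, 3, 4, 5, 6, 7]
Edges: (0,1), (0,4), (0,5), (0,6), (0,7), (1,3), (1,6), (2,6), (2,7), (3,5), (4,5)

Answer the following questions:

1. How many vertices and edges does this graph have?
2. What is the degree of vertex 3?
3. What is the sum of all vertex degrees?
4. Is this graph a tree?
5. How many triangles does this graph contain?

Count: 8 vertices, 11 edges.
Vertex 3 has neighbors [1, 5], degree = 2.
Handshaking lemma: 2 * 11 = 22.
A tree on 8 vertices has 7 edges. This graph has 11 edges (4 extra). Not a tree.
Number of triangles = 2.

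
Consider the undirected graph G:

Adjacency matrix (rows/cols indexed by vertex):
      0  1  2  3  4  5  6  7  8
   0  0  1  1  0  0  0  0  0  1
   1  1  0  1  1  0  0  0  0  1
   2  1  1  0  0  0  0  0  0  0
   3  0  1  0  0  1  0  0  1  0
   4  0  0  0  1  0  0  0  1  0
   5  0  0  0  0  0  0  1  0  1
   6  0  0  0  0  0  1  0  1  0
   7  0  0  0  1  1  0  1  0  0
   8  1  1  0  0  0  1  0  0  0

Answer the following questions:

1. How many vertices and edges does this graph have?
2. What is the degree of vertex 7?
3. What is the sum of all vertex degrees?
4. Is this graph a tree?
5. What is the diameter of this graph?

Count: 9 vertices, 12 edges.
Vertex 7 has neighbors [3, 4, 6], degree = 3.
Handshaking lemma: 2 * 12 = 24.
A tree on 9 vertices has 8 edges. This graph has 12 edges (4 extra). Not a tree.
Diameter (longest shortest path) = 4.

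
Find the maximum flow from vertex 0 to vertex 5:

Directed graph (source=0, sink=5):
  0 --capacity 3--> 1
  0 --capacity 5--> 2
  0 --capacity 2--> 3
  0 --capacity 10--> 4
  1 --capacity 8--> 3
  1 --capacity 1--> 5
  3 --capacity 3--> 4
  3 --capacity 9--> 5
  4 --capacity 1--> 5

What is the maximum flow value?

Computing max flow:
  Flow on (0->1): 3/3
  Flow on (0->3): 2/2
  Flow on (0->4): 1/10
  Flow on (1->3): 2/8
  Flow on (1->5): 1/1
  Flow on (3->5): 4/9
  Flow on (4->5): 1/1
Maximum flow = 6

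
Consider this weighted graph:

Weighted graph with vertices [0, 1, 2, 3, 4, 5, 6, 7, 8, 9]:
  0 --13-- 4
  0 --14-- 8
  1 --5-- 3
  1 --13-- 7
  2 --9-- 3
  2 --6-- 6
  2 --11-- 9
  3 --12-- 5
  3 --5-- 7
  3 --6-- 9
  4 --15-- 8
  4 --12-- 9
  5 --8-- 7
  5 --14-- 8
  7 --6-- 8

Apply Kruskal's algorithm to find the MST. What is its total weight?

Applying Kruskal's algorithm (sort edges by weight, add if no cycle):
  Add (1,3) w=5
  Add (3,7) w=5
  Add (2,6) w=6
  Add (3,9) w=6
  Add (7,8) w=6
  Add (5,7) w=8
  Add (2,3) w=9
  Skip (2,9) w=11 (creates cycle)
  Skip (3,5) w=12 (creates cycle)
  Add (4,9) w=12
  Add (0,4) w=13
  Skip (1,7) w=13 (creates cycle)
  Skip (0,8) w=14 (creates cycle)
  Skip (5,8) w=14 (creates cycle)
  Skip (4,8) w=15 (creates cycle)
MST weight = 70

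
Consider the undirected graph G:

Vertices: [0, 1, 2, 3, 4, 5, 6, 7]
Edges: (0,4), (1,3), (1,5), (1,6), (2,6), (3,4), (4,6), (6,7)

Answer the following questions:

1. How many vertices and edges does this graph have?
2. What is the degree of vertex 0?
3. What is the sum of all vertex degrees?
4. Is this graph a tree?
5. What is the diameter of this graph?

Count: 8 vertices, 8 edges.
Vertex 0 has neighbors [4], degree = 1.
Handshaking lemma: 2 * 8 = 16.
A tree on 8 vertices has 7 edges. This graph has 8 edges (1 extra). Not a tree.
Diameter (longest shortest path) = 4.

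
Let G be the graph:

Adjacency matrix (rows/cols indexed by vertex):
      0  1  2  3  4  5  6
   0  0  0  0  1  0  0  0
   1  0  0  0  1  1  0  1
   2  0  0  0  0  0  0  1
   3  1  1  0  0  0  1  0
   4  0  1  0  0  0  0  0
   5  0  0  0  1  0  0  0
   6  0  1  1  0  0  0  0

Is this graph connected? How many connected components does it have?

Checking connectivity: the graph has 1 connected component(s).
All vertices are reachable from each other. The graph IS connected.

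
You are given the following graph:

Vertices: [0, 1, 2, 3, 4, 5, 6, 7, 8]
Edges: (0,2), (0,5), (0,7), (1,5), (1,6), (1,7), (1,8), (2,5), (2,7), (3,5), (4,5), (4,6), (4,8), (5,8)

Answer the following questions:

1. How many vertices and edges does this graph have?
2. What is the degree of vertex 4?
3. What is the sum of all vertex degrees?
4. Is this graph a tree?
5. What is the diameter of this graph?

Count: 9 vertices, 14 edges.
Vertex 4 has neighbors [5, 6, 8], degree = 3.
Handshaking lemma: 2 * 14 = 28.
A tree on 9 vertices has 8 edges. This graph has 14 edges (6 extra). Not a tree.
Diameter (longest shortest path) = 3.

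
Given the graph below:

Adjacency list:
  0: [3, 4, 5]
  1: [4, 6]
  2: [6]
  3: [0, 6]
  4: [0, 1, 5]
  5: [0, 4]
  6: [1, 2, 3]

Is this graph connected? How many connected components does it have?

Checking connectivity: the graph has 1 connected component(s).
All vertices are reachable from each other. The graph IS connected.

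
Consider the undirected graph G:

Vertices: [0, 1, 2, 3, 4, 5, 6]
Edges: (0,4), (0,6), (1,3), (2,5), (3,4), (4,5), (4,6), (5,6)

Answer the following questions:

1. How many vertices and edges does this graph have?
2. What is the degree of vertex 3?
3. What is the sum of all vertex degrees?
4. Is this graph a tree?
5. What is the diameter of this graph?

Count: 7 vertices, 8 edges.
Vertex 3 has neighbors [1, 4], degree = 2.
Handshaking lemma: 2 * 8 = 16.
A tree on 7 vertices has 6 edges. This graph has 8 edges (2 extra). Not a tree.
Diameter (longest shortest path) = 4.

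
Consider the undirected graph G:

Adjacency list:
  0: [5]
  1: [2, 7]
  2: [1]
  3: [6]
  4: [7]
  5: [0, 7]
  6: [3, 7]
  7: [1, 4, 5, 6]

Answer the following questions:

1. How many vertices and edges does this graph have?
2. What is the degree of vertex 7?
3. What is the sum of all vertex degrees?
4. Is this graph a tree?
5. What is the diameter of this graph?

Count: 8 vertices, 7 edges.
Vertex 7 has neighbors [1, 4, 5, 6], degree = 4.
Handshaking lemma: 2 * 7 = 14.
A graph is a tree iff it is connected and has exactly n-1 edges. This graph is connected (all 8 vertices in one component) and has 8-1 = 7 edges. It is a tree.
Diameter (longest shortest path) = 4.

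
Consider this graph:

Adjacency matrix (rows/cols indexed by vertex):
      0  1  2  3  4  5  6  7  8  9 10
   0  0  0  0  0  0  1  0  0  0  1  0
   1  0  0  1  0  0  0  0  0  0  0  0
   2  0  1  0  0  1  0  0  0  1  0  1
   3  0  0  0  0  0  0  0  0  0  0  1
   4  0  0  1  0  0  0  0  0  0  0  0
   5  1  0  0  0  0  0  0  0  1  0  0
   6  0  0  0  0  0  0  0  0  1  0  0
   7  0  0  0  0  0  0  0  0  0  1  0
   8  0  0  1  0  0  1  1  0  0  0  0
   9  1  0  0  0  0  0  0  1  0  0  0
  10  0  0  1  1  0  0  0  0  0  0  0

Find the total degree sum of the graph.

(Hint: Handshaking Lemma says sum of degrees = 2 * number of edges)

Count edges: 10 edges.
By Handshaking Lemma: sum of degrees = 2 * 10 = 20.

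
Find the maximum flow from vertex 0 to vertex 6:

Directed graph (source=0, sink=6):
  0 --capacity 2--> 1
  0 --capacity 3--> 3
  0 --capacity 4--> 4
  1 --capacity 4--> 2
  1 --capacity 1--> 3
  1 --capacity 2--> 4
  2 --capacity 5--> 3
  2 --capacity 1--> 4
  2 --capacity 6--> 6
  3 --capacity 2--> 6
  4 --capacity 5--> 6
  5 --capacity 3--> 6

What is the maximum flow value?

Computing max flow:
  Flow on (0->1): 2/2
  Flow on (0->3): 2/3
  Flow on (0->4): 4/4
  Flow on (1->2): 2/4
  Flow on (2->6): 2/6
  Flow on (3->6): 2/2
  Flow on (4->6): 4/5
Maximum flow = 8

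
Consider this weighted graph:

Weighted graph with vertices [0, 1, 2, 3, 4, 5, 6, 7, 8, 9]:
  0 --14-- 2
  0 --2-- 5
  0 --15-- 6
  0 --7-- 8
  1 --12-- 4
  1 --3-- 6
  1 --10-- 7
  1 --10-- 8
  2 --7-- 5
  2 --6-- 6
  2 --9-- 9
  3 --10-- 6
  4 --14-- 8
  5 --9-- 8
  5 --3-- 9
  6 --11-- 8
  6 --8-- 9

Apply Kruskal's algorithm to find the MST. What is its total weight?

Applying Kruskal's algorithm (sort edges by weight, add if no cycle):
  Add (0,5) w=2
  Add (1,6) w=3
  Add (5,9) w=3
  Add (2,6) w=6
  Add (0,8) w=7
  Add (2,5) w=7
  Skip (6,9) w=8 (creates cycle)
  Skip (2,9) w=9 (creates cycle)
  Skip (5,8) w=9 (creates cycle)
  Skip (1,8) w=10 (creates cycle)
  Add (1,7) w=10
  Add (3,6) w=10
  Skip (6,8) w=11 (creates cycle)
  Add (1,4) w=12
  Skip (0,2) w=14 (creates cycle)
  Skip (4,8) w=14 (creates cycle)
  Skip (0,6) w=15 (creates cycle)
MST weight = 60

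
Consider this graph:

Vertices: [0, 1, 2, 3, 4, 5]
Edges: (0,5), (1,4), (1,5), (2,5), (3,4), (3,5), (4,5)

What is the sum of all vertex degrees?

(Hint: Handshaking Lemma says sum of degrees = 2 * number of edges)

Count edges: 7 edges.
By Handshaking Lemma: sum of degrees = 2 * 7 = 14.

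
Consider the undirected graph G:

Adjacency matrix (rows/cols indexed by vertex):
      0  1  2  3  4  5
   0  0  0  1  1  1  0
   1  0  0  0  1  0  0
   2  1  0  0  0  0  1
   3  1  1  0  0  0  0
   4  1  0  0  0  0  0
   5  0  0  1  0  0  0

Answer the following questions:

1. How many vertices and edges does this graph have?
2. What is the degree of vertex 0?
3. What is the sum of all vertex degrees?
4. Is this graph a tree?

Count: 6 vertices, 5 edges.
Vertex 0 has neighbors [2, 3, 4], degree = 3.
Handshaking lemma: 2 * 5 = 10.
A graph is a tree iff it is connected and has exactly n-1 edges. This graph is connected (all 6 vertices in one component) and has 6-1 = 5 edges. It is a tree.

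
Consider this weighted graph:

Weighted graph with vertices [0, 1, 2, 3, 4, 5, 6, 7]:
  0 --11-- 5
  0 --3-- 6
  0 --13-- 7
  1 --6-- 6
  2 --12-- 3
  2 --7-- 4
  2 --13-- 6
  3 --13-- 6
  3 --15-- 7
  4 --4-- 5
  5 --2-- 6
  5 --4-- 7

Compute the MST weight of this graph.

Applying Kruskal's algorithm (sort edges by weight, add if no cycle):
  Add (5,6) w=2
  Add (0,6) w=3
  Add (4,5) w=4
  Add (5,7) w=4
  Add (1,6) w=6
  Add (2,4) w=7
  Skip (0,5) w=11 (creates cycle)
  Add (2,3) w=12
  Skip (0,7) w=13 (creates cycle)
  Skip (2,6) w=13 (creates cycle)
  Skip (3,6) w=13 (creates cycle)
  Skip (3,7) w=15 (creates cycle)
MST weight = 38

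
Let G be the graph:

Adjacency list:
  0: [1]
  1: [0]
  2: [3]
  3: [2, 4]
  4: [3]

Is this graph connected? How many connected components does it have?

Checking connectivity: the graph has 2 connected component(s).
Components: [[0, 1], [2, 3, 4]]. The graph is NOT connected.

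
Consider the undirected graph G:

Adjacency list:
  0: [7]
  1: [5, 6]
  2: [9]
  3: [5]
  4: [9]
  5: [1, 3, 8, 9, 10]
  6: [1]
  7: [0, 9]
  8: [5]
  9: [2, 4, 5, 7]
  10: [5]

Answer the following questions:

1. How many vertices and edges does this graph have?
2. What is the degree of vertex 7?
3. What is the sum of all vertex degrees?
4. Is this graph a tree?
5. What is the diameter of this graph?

Count: 11 vertices, 10 edges.
Vertex 7 has neighbors [0, 9], degree = 2.
Handshaking lemma: 2 * 10 = 20.
A graph is a tree iff it is connected and has exactly n-1 edges. This graph is connected (all 11 vertices in one component) and has 11-1 = 10 edges. It is a tree.
Diameter (longest shortest path) = 5.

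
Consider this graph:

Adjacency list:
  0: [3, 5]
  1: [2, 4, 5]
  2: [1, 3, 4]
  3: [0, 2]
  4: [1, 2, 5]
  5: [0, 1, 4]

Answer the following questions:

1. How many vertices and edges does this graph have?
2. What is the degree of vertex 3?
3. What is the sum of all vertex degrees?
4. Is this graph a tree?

Count: 6 vertices, 8 edges.
Vertex 3 has neighbors [0, 2], degree = 2.
Handshaking lemma: 2 * 8 = 16.
A tree on 6 vertices has 5 edges. This graph has 8 edges (3 extra). Not a tree.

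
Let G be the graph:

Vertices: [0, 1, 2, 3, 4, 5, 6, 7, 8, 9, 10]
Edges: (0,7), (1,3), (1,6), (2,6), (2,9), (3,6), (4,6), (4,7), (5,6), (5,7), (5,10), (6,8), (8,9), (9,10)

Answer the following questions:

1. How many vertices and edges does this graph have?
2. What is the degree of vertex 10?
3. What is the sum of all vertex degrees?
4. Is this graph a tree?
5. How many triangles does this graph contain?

Count: 11 vertices, 14 edges.
Vertex 10 has neighbors [5, 9], degree = 2.
Handshaking lemma: 2 * 14 = 28.
A tree on 11 vertices has 10 edges. This graph has 14 edges (4 extra). Not a tree.
Number of triangles = 1.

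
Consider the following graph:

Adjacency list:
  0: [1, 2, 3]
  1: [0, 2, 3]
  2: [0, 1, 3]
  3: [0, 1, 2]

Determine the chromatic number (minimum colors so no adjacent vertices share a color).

The graph has a maximum clique of size 4 (lower bound on chromatic number).
A valid 4-coloring: {0: 0, 1: 1, 2: 2, 3: 3}.
Chromatic number = 4.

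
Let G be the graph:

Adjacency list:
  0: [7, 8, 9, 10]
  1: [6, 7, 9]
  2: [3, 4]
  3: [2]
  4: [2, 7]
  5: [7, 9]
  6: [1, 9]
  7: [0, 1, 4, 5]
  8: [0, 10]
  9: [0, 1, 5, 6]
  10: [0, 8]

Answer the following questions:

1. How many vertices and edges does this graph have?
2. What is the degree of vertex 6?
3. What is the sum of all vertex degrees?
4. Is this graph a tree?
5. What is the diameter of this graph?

Count: 11 vertices, 14 edges.
Vertex 6 has neighbors [1, 9], degree = 2.
Handshaking lemma: 2 * 14 = 28.
A tree on 11 vertices has 10 edges. This graph has 14 edges (4 extra). Not a tree.
Diameter (longest shortest path) = 5.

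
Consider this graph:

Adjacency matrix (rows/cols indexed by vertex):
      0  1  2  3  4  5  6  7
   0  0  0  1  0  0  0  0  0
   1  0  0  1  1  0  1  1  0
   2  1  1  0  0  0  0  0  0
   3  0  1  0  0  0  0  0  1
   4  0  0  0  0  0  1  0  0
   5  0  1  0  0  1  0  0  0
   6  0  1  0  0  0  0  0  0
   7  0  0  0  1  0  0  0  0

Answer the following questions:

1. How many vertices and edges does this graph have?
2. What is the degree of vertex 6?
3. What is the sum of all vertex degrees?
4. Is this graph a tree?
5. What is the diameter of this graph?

Count: 8 vertices, 7 edges.
Vertex 6 has neighbors [1], degree = 1.
Handshaking lemma: 2 * 7 = 14.
A graph is a tree iff it is connected and has exactly n-1 edges. This graph is connected (all 8 vertices in one component) and has 8-1 = 7 edges. It is a tree.
Diameter (longest shortest path) = 4.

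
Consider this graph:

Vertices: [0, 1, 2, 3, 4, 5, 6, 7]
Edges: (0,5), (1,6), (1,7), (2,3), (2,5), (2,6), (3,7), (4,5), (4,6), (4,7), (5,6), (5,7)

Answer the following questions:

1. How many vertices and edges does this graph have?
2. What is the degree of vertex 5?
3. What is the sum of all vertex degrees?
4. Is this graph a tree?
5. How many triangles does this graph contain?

Count: 8 vertices, 12 edges.
Vertex 5 has neighbors [0, 2, 4, 6, 7], degree = 5.
Handshaking lemma: 2 * 12 = 24.
A tree on 8 vertices has 7 edges. This graph has 12 edges (5 extra). Not a tree.
Number of triangles = 3.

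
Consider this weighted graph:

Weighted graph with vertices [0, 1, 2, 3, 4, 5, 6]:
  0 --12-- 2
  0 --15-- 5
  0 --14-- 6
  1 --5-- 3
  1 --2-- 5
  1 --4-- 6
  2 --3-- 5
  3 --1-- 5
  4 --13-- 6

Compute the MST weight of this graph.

Applying Kruskal's algorithm (sort edges by weight, add if no cycle):
  Add (3,5) w=1
  Add (1,5) w=2
  Add (2,5) w=3
  Add (1,6) w=4
  Skip (1,3) w=5 (creates cycle)
  Add (0,2) w=12
  Add (4,6) w=13
  Skip (0,6) w=14 (creates cycle)
  Skip (0,5) w=15 (creates cycle)
MST weight = 35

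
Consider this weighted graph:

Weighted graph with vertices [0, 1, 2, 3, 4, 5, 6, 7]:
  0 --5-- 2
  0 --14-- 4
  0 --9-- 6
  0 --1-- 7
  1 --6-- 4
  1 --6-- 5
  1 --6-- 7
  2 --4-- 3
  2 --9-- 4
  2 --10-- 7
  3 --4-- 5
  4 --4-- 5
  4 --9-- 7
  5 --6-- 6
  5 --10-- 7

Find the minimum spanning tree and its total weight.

Applying Kruskal's algorithm (sort edges by weight, add if no cycle):
  Add (0,7) w=1
  Add (2,3) w=4
  Add (3,5) w=4
  Add (4,5) w=4
  Add (0,2) w=5
  Add (1,7) w=6
  Skip (1,4) w=6 (creates cycle)
  Skip (1,5) w=6 (creates cycle)
  Add (5,6) w=6
  Skip (0,6) w=9 (creates cycle)
  Skip (2,4) w=9 (creates cycle)
  Skip (4,7) w=9 (creates cycle)
  Skip (2,7) w=10 (creates cycle)
  Skip (5,7) w=10 (creates cycle)
  Skip (0,4) w=14 (creates cycle)
MST weight = 30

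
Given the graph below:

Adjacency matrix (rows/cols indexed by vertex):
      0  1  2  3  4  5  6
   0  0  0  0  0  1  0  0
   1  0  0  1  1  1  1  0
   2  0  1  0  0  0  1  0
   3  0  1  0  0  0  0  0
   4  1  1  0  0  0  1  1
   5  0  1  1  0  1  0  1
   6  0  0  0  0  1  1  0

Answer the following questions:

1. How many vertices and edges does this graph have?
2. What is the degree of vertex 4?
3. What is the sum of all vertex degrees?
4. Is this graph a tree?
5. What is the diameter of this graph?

Count: 7 vertices, 9 edges.
Vertex 4 has neighbors [0, 1, 5, 6], degree = 4.
Handshaking lemma: 2 * 9 = 18.
A tree on 7 vertices has 6 edges. This graph has 9 edges (3 extra). Not a tree.
Diameter (longest shortest path) = 3.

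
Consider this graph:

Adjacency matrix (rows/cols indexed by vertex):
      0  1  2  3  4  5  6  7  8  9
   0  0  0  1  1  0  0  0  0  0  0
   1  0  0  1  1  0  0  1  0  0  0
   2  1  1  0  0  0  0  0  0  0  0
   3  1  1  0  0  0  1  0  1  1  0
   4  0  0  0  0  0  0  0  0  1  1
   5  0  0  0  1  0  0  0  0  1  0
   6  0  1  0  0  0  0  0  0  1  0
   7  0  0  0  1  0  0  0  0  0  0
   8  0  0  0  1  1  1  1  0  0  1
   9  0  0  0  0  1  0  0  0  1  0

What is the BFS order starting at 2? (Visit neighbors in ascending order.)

BFS from vertex 2 (neighbors processed in ascending order):
Visit order: 2, 0, 1, 3, 6, 5, 7, 8, 4, 9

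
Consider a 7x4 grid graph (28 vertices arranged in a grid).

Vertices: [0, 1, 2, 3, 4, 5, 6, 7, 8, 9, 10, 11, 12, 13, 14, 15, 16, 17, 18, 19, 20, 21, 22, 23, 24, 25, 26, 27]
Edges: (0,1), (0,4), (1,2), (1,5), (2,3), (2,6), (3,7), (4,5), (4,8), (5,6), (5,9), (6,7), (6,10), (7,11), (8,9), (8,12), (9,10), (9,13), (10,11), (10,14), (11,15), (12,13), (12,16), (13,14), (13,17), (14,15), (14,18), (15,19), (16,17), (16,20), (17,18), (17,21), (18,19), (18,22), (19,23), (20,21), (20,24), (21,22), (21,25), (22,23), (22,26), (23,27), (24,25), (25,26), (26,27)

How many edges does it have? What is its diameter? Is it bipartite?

A 7x4 grid has 24 vertical edges and 21 horizontal edges.
Total edges = 24 + 21 = 45.
Diameter = (7-1) + (4-1) = 9 (corner to opposite corner).
Grid graphs are bipartite (checkerboard coloring).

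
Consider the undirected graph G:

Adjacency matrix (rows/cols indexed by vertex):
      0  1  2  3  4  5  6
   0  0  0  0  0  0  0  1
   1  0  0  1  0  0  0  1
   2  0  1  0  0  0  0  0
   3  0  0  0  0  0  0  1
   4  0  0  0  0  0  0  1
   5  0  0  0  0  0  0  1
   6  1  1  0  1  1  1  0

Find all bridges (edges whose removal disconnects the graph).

A bridge is an edge whose removal increases the number of connected components.
Bridges found: (0,6), (1,2), (1,6), (3,6), (4,6), (5,6)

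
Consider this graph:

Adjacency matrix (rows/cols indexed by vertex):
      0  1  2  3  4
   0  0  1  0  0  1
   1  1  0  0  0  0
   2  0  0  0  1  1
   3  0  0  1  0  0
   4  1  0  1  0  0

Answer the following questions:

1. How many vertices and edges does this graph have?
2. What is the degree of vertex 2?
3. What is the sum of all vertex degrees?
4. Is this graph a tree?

Count: 5 vertices, 4 edges.
Vertex 2 has neighbors [3, 4], degree = 2.
Handshaking lemma: 2 * 4 = 8.
A graph is a tree iff it is connected and has exactly n-1 edges. This graph is connected (all 5 vertices in one component) and has 5-1 = 4 edges. It is a tree.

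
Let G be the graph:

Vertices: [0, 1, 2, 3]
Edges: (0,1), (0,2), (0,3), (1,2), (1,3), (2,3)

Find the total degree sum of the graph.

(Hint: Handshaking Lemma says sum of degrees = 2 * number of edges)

Count edges: 6 edges.
By Handshaking Lemma: sum of degrees = 2 * 6 = 12.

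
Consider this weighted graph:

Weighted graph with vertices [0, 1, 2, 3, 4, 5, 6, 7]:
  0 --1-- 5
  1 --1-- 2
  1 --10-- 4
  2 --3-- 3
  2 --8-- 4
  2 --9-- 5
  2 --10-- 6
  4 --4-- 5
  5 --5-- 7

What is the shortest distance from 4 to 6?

Using Dijkstra's algorithm from vertex 4:
Shortest path: 4 -> 2 -> 6
Total weight: 8 + 10 = 18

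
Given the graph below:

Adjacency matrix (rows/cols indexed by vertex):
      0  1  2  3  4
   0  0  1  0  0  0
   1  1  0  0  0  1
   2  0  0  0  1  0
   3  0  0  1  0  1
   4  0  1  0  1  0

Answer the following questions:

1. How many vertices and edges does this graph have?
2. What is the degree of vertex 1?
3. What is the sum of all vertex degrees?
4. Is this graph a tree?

Count: 5 vertices, 4 edges.
Vertex 1 has neighbors [0, 4], degree = 2.
Handshaking lemma: 2 * 4 = 8.
A graph is a tree iff it is connected and has exactly n-1 edges. This graph is connected (all 5 vertices in one component) and has 5-1 = 4 edges. It is a tree.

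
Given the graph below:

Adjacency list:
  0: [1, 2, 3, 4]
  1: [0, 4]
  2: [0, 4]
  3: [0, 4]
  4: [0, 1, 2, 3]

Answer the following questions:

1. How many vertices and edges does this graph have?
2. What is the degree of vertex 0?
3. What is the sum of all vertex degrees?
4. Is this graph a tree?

Count: 5 vertices, 7 edges.
Vertex 0 has neighbors [1, 2, 3, 4], degree = 4.
Handshaking lemma: 2 * 7 = 14.
A tree on 5 vertices has 4 edges. This graph has 7 edges (3 extra). Not a tree.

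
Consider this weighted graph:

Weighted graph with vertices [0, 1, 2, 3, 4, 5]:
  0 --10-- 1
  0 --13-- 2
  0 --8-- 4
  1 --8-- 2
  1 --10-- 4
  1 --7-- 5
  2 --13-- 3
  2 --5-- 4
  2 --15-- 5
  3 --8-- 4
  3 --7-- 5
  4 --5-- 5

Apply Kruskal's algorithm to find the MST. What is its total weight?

Applying Kruskal's algorithm (sort edges by weight, add if no cycle):
  Add (2,4) w=5
  Add (4,5) w=5
  Add (1,5) w=7
  Add (3,5) w=7
  Add (0,4) w=8
  Skip (1,2) w=8 (creates cycle)
  Skip (3,4) w=8 (creates cycle)
  Skip (0,1) w=10 (creates cycle)
  Skip (1,4) w=10 (creates cycle)
  Skip (0,2) w=13 (creates cycle)
  Skip (2,3) w=13 (creates cycle)
  Skip (2,5) w=15 (creates cycle)
MST weight = 32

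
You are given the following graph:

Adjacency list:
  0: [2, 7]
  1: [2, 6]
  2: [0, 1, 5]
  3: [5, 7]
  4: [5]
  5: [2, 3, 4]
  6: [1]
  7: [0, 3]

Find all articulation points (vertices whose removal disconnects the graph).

An articulation point is a vertex whose removal disconnects the graph.
Articulation points: [1, 2, 5]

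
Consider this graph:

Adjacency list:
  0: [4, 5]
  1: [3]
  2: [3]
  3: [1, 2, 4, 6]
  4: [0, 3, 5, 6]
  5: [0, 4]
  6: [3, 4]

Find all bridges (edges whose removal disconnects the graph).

A bridge is an edge whose removal increases the number of connected components.
Bridges found: (1,3), (2,3)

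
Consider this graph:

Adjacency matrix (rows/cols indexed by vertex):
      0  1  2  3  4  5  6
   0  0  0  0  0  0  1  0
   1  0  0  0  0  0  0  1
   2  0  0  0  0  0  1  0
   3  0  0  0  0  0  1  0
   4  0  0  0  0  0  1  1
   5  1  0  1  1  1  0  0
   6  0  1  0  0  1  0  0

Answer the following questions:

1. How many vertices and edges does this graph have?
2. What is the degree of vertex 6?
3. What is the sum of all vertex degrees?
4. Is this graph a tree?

Count: 7 vertices, 6 edges.
Vertex 6 has neighbors [1, 4], degree = 2.
Handshaking lemma: 2 * 6 = 12.
A graph is a tree iff it is connected and has exactly n-1 edges. This graph is connected (all 7 vertices in one component) and has 7-1 = 6 edges. It is a tree.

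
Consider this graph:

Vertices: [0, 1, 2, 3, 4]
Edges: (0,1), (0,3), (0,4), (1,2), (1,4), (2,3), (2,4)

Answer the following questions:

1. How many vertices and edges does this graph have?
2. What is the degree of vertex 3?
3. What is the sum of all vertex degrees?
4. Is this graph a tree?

Count: 5 vertices, 7 edges.
Vertex 3 has neighbors [0, 2], degree = 2.
Handshaking lemma: 2 * 7 = 14.
A tree on 5 vertices has 4 edges. This graph has 7 edges (3 extra). Not a tree.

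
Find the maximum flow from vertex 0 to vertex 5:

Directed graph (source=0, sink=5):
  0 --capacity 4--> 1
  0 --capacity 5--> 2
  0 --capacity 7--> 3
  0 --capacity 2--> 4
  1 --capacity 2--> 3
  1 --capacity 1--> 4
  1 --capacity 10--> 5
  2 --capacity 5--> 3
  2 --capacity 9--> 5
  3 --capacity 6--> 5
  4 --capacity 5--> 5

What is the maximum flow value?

Computing max flow:
  Flow on (0->1): 4/4
  Flow on (0->2): 5/5
  Flow on (0->3): 6/7
  Flow on (0->4): 2/2
  Flow on (1->5): 4/10
  Flow on (2->5): 5/9
  Flow on (3->5): 6/6
  Flow on (4->5): 2/5
Maximum flow = 17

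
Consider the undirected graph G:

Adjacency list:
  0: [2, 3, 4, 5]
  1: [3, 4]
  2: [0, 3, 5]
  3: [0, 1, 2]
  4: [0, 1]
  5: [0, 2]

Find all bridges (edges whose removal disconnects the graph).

No bridges found. The graph is 2-edge-connected (no single edge removal disconnects it).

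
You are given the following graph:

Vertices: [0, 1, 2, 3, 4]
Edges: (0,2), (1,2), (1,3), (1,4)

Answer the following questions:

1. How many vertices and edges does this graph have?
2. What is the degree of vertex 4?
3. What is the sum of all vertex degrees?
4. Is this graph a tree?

Count: 5 vertices, 4 edges.
Vertex 4 has neighbors [1], degree = 1.
Handshaking lemma: 2 * 4 = 8.
A graph is a tree iff it is connected and has exactly n-1 edges. This graph is connected (all 5 vertices in one component) and has 5-1 = 4 edges. It is a tree.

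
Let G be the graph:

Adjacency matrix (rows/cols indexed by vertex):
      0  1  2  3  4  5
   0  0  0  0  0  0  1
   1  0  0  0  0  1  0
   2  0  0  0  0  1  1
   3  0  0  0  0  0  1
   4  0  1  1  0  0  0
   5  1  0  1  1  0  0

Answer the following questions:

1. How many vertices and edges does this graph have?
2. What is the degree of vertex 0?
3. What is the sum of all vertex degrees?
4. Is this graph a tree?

Count: 6 vertices, 5 edges.
Vertex 0 has neighbors [5], degree = 1.
Handshaking lemma: 2 * 5 = 10.
A graph is a tree iff it is connected and has exactly n-1 edges. This graph is connected (all 6 vertices in one component) and has 6-1 = 5 edges. It is a tree.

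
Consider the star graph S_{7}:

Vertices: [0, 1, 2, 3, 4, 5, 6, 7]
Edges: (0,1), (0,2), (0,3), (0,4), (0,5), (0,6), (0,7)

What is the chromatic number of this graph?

S_{7} has one hub adjacent to 7 leaves; leaves are pairwise non-adjacent.
Color the hub 0 and every leaf 1.
Chromatic number = 2.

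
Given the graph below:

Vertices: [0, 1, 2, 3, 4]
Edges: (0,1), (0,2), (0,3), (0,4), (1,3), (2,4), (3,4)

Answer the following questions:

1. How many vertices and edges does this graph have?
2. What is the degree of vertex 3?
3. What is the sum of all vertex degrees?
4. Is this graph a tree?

Count: 5 vertices, 7 edges.
Vertex 3 has neighbors [0, 1, 4], degree = 3.
Handshaking lemma: 2 * 7 = 14.
A tree on 5 vertices has 4 edges. This graph has 7 edges (3 extra). Not a tree.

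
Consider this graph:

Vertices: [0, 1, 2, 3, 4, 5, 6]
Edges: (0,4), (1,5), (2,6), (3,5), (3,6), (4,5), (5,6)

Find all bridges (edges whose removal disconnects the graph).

A bridge is an edge whose removal increases the number of connected components.
Bridges found: (0,4), (1,5), (2,6), (4,5)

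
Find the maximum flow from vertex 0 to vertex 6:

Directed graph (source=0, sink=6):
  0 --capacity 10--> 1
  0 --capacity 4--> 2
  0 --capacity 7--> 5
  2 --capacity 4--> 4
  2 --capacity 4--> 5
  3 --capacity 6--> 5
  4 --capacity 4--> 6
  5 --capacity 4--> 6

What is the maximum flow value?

Computing max flow:
  Flow on (0->2): 4/4
  Flow on (0->5): 4/7
  Flow on (2->4): 4/4
  Flow on (4->6): 4/4
  Flow on (5->6): 4/4
Maximum flow = 8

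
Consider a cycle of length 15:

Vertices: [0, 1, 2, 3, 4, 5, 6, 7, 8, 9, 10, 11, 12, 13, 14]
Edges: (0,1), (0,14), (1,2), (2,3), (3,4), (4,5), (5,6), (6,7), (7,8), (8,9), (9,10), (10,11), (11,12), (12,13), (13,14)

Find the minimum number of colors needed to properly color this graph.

This is an odd cycle (C_15). Odd cycles are not bipartite (any 2-coloring forces two adjacent vertices to match), and 3 colors suffice.
Chromatic number = 3.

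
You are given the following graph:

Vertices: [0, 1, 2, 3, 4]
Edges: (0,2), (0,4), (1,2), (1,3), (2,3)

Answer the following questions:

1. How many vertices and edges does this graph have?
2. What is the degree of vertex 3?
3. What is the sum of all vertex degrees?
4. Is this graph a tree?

Count: 5 vertices, 5 edges.
Vertex 3 has neighbors [1, 2], degree = 2.
Handshaking lemma: 2 * 5 = 10.
A tree on 5 vertices has 4 edges. This graph has 5 edges (1 extra). Not a tree.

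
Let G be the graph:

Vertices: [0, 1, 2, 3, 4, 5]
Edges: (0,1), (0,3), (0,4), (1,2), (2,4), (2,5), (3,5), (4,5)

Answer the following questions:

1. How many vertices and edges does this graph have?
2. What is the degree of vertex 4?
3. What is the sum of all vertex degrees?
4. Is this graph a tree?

Count: 6 vertices, 8 edges.
Vertex 4 has neighbors [0, 2, 5], degree = 3.
Handshaking lemma: 2 * 8 = 16.
A tree on 6 vertices has 5 edges. This graph has 8 edges (3 extra). Not a tree.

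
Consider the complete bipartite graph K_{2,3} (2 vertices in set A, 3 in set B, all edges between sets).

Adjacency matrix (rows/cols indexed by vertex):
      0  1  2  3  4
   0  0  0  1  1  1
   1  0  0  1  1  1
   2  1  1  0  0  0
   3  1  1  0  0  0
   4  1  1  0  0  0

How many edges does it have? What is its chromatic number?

K_{2,3} has 2 * 3 = 6 edges.
Bipartite graphs have chromatic number 2 (color each partition differently).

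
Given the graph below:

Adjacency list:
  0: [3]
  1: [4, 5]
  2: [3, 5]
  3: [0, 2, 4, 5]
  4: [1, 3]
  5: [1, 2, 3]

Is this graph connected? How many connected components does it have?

Checking connectivity: the graph has 1 connected component(s).
All vertices are reachable from each other. The graph IS connected.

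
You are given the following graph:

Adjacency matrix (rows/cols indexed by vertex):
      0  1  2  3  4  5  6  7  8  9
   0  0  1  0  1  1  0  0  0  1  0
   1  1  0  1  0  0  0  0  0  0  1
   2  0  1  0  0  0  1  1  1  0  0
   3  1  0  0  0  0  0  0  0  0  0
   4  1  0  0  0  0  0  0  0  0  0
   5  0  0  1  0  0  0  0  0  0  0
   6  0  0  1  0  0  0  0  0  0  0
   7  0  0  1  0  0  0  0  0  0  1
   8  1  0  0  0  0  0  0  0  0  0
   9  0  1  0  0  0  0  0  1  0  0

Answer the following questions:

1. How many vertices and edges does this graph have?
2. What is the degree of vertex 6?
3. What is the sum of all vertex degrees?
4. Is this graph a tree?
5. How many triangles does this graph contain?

Count: 10 vertices, 10 edges.
Vertex 6 has neighbors [2], degree = 1.
Handshaking lemma: 2 * 10 = 20.
A tree on 10 vertices has 9 edges. This graph has 10 edges (1 extra). Not a tree.
Number of triangles = 0.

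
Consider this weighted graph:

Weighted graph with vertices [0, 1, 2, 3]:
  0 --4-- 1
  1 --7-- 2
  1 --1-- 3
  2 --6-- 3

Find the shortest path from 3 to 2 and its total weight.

Using Dijkstra's algorithm from vertex 3:
Shortest path: 3 -> 2
Total weight: 6 = 6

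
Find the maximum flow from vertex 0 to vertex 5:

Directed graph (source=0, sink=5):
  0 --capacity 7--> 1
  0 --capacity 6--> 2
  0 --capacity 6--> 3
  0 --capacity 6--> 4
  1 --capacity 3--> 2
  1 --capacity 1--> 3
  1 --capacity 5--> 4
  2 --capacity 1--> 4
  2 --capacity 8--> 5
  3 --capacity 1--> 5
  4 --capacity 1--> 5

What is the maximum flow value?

Computing max flow:
  Flow on (0->1): 3/7
  Flow on (0->2): 5/6
  Flow on (0->3): 1/6
  Flow on (0->4): 1/6
  Flow on (1->2): 3/3
  Flow on (2->5): 8/8
  Flow on (3->5): 1/1
  Flow on (4->5): 1/1
Maximum flow = 10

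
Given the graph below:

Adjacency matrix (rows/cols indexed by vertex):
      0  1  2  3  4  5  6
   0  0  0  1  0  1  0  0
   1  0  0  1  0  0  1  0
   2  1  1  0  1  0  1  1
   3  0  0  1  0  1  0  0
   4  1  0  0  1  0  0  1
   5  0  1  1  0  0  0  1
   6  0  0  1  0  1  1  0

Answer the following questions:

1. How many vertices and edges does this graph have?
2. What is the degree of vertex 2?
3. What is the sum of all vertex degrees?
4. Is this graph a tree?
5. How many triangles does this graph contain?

Count: 7 vertices, 10 edges.
Vertex 2 has neighbors [0, 1, 3, 5, 6], degree = 5.
Handshaking lemma: 2 * 10 = 20.
A tree on 7 vertices has 6 edges. This graph has 10 edges (4 extra). Not a tree.
Number of triangles = 2.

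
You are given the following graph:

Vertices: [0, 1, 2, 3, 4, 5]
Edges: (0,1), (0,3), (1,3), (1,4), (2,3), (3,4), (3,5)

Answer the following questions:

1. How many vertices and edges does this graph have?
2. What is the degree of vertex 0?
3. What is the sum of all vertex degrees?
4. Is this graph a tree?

Count: 6 vertices, 7 edges.
Vertex 0 has neighbors [1, 3], degree = 2.
Handshaking lemma: 2 * 7 = 14.
A tree on 6 vertices has 5 edges. This graph has 7 edges (2 extra). Not a tree.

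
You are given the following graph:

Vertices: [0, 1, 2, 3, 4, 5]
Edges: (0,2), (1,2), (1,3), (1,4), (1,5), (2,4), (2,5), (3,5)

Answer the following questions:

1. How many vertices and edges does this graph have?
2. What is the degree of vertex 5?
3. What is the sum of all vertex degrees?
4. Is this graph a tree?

Count: 6 vertices, 8 edges.
Vertex 5 has neighbors [1, 2, 3], degree = 3.
Handshaking lemma: 2 * 8 = 16.
A tree on 6 vertices has 5 edges. This graph has 8 edges (3 extra). Not a tree.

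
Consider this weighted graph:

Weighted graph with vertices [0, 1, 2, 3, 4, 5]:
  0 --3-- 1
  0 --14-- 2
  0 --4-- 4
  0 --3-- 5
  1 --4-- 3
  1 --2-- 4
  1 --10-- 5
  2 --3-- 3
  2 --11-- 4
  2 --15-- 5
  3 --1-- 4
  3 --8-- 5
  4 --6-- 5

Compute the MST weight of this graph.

Applying Kruskal's algorithm (sort edges by weight, add if no cycle):
  Add (3,4) w=1
  Add (1,4) w=2
  Add (0,5) w=3
  Add (0,1) w=3
  Add (2,3) w=3
  Skip (0,4) w=4 (creates cycle)
  Skip (1,3) w=4 (creates cycle)
  Skip (4,5) w=6 (creates cycle)
  Skip (3,5) w=8 (creates cycle)
  Skip (1,5) w=10 (creates cycle)
  Skip (2,4) w=11 (creates cycle)
  Skip (0,2) w=14 (creates cycle)
  Skip (2,5) w=15 (creates cycle)
MST weight = 12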